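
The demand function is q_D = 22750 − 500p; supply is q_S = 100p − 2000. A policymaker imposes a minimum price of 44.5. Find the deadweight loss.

In inverse form: demand p = 45.5 − 0.002q, supply p = 20 + 0.01q.
Competitive equilibrium: 45.5 − 0.002q = 20 + 0.01q → q* = 2125, p* = 41.25.
At the floor p = 44.5, quantity demanded = (45.5 − 44.5)/0.002 = 500.
Sellers' marginal cost at q' = 500: 20 + 0.01·500 = 25.
Δq = 2125 − 500 = 1625; wedge = 44.5 − 25 = 19.5.
The triangle = ½ × 1625 × 19.5 = 15843.75.

15843.75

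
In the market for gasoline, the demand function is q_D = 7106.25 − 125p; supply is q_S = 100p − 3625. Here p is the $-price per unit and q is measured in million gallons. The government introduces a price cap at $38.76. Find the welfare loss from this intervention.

In inverse form: demand p = 56.85 − 0.008q, supply p = 36.25 + 0.01q.
Competitive equilibrium: 56.85 − 0.008q = 36.25 + 0.01q → q* = 1144.4444, p* = 47.6944.
At the ceiling p = 38.76, quantity supplied = (38.76 − 36.25)/0.01 = 251.
Willingness to pay at q' = 251: 56.85 − 0.008·251 = 54.842.
Δq = 1144.4444 − 251 = 893.4444; wedge = 54.842 − 38.76 = 16.082.
DWL = ½ × 893.4444 × 16.082 = $7184.19 million.

$7184.19 million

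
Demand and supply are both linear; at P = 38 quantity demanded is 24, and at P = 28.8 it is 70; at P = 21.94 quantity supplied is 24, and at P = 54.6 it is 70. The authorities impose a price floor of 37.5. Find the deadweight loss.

104.41

Demand slope = (28.8 − 38)/(70 − 24) = −0.2, so P = 42.8 − 0.2Q.
Supply slope = (54.6 − 21.94)/(70 − 24) = 0.71, so P = 4.9 + 0.71Q.
Competitive equilibrium: 42.8 − 0.2Q = 4.9 + 0.71Q → Q* = 41.6484, P* = 34.4703.
At the floor P = 37.5, quantity demanded = (42.8 − 37.5)/0.2 = 26.5.
Sellers' marginal cost at Q' = 26.5: 4.9 + 0.71·26.5 = 23.715.
ΔQ = 41.6484 − 26.5 = 15.1484; wedge = 37.5 − 23.715 = 13.785.
Deadweight loss = ½ × 15.1484 × 13.785 = 104.41.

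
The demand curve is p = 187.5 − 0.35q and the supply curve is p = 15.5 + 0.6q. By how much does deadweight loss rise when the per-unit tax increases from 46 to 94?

Competitive equilibrium: 187.5 − 0.35q = 15.5 + 0.6q → q* = 181.0526, p* = 124.1316.
For a per-unit tax t: Δq = t/0.95, so DWL = ½·t·(t/0.95) = t²/1.9.
At t = 46: DWL = 1113.684. At t = 94: DWL = 4650.526.
Increase = 4650.526 − 1113.684 = 3536.84.

3536.84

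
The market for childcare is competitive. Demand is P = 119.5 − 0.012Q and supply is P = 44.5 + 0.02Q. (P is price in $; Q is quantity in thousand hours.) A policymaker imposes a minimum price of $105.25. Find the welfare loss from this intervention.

$21390.625 thousand

Competitive equilibrium: 119.5 − 0.012Q = 44.5 + 0.02Q → Q* = 2343.75, P* = 91.375.
At the floor P = 105.25, quantity demanded = (119.5 − 105.25)/0.012 = 1187.5.
Sellers' marginal cost at Q' = 1187.5: 44.5 + 0.02·1187.5 = 68.25.
ΔQ = 2343.75 − 1187.5 = 1156.25; wedge = 105.25 − 68.25 = 37.
DWL = ½ × 1156.25 × 37 = $21390.625 thousand.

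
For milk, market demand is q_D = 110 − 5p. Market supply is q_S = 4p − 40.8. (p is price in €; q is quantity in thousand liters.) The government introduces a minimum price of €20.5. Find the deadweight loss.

€78.87 thousand

In inverse form: demand p = 22 − 0.2q, supply p = 10.2 + 0.25q.
Competitive equilibrium: 22 − 0.2q = 10.2 + 0.25q → q* = 26.2222, p* = 16.7556.
At the floor p = 20.5, quantity demanded = (22 − 20.5)/0.2 = 7.5.
Sellers' marginal cost at q' = 7.5: 10.2 + 0.25·7.5 = 12.075.
Δq = 26.2222 − 7.5 = 18.7222; wedge = 20.5 − 12.075 = 8.425.
DWL = ½ × 18.7222 × 8.425 = €78.87 thousand.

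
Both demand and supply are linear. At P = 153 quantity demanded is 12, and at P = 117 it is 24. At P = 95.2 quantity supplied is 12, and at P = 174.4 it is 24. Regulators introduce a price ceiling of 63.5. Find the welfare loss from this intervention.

562.35

Demand slope = (117 − 153)/(24 − 12) = −3, so P = 189 − 3Q.
Supply slope = (174.4 − 95.2)/(24 − 12) = 6.6, so P = 16 + 6.6Q.
Competitive equilibrium: 189 − 3Q = 16 + 6.6Q → Q* = 18.0208, P* = 134.9375.
At the ceiling P = 63.5, quantity supplied = (63.5 − 16)/6.6 = 7.197.
Willingness to pay at Q' = 7.197: 189 − 3·7.197 = 167.409.
ΔQ = 18.0208 − 7.197 = 10.8238; wedge = 167.409 − 63.5 = 103.909.
Deadweight loss = ½ × 10.8238 × 103.909 = 562.35.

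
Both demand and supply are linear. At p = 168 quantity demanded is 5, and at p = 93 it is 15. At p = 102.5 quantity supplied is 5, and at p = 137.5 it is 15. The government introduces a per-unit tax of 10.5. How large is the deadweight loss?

Demand slope = (93 − 168)/(15 − 5) = −7.5, so p = 205.5 − 7.5q.
Supply slope = (137.5 − 102.5)/(15 − 5) = 3.5, so p = 85 + 3.5q.
Competitive equilibrium: 205.5 − 7.5q = 85 + 3.5q → q* = 10.9545, p* = 123.3409.
With the tax, the buyer price exceeds the seller price by 10.5: (205.5 − 7.5q) − (85 + 3.5q) = 10.5 → q' = 10.
Δq = 10.9545 − 10 = 0.9545; the wedge equals the tax, 10.5.
DWL = ½ × 0.9545 × 10.5 = 5.01.

5.01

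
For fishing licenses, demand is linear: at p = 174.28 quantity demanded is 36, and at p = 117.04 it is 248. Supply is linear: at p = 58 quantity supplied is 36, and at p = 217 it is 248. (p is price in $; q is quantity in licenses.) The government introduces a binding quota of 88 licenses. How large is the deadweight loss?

$1960.44

Demand slope = (117.04 − 174.28)/(248 − 36) = −0.27, so p = 184 − 0.27q.
Supply slope = (217 − 58)/(248 − 36) = 0.75, so p = 31 + 0.75q.
Competitive equilibrium: 184 − 0.27q = 31 + 0.75q → q* = 150, p* = 143.5.
At q = 88: demand price = 184 − 0.27·88 = 160.24; supply price = 31 + 0.75·88 = 97.
Δq = 150 − 88 = 62; wedge = 160.24 − 97 = 63.24.
Welfare loss = ½ × 62 × 63.24 = $1960.44.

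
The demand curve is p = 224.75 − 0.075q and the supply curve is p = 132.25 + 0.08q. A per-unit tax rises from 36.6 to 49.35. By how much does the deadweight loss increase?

Competitive equilibrium: 224.75 − 0.075q = 132.25 + 0.08q → q* = 596.7742, p* = 179.9919.
For a per-unit tax t: Δq = t/0.155, so DWL = ½·t·(t/0.155) = t²/0.31.
At t = 36.6: DWL = 4321.161. At t = 49.35: DWL = 7856.202.
Increase = 7856.202 − 4321.161 = 3535.04.

3535.04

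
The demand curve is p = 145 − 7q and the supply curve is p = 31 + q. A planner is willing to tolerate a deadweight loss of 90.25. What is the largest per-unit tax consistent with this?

38

Competitive equilibrium: 145 − 7q = 31 + q → q* = 14.25, p* = 45.25.
A tax t gives Δq = t/8 and wedge t, so DWL = t²/16.
t²/16 = 90.25 → t² = 1444 → t = 38.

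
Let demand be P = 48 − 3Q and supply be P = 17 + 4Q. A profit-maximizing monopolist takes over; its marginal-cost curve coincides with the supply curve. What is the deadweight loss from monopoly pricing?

6.18

Competitive equilibrium: 48 − 3Q = 17 + 4Q → Q* = 4.4286, P* = 34.7143.
Marginal revenue: MR = 48 − 6Q. Set MR = MC: 48 − 6Q = 17 + 4Q → Q_m = 3.1.
Price P_m = 48 − 3·3.1 = 38.7; MC(Q_m) = 17 + 4·3.1 = 29.4.
Competitive Q* = 4.4286, so ΔQ = 1.3286; wedge = 38.7 − 29.4 = 9.3.
The triangle = ½ × 1.3286 × 9.3 = 6.18.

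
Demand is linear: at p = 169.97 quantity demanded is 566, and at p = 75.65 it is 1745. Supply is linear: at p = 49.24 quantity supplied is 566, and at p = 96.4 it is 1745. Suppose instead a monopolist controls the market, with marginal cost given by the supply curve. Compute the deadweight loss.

Demand slope = (75.65 − 169.97)/(1745 − 566) = −0.08, so p = 215.25 − 0.08q.
Supply slope = (96.4 − 49.24)/(1745 − 566) = 0.04, so p = 26.6 + 0.04q.
Competitive equilibrium: 215.25 − 0.08q = 26.6 + 0.04q → q* = 1572.0833, p* = 89.4833.
Marginal revenue: MR = 215.25 − 0.16q. Set MR = MC: 215.25 − 0.16q = 26.6 + 0.04q → q_m = 943.25.
Price p_m = 215.25 − 0.08·943.25 = 139.79; MC(q_m) = 26.6 + 0.04·943.25 = 64.33.
Competitive q* = 1572.0833, so Δq = 628.8333; wedge = 139.79 − 64.33 = 75.46.
Deadweight loss = ½ × 628.8333 × 75.46 = 23725.88.

23725.88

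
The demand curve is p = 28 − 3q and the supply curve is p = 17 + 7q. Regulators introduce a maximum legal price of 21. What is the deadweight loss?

1.40

Competitive equilibrium: 28 − 3q = 17 + 7q → q* = 1.1, p* = 24.7.
At the ceiling p = 21, quantity supplied = (21 − 17)/7 = 0.5714.
Willingness to pay at q' = 0.5714: 28 − 3·0.5714 = 26.2858.
Δq = 1.1 − 0.5714 = 0.5286; wedge = 26.2858 − 21 = 5.2858.
Deadweight loss = ½ × 0.5286 × 5.2858 = 1.40.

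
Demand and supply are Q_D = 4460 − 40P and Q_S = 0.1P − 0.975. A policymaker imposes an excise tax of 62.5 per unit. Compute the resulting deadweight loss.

In inverse form: demand P = 111.5 − 0.025Q, supply P = 9.75 + 10Q.
Competitive equilibrium: 111.5 − 0.025Q = 9.75 + 10Q → Q* = 10.1496, P* = 111.2463.
With the tax, the buyer price exceeds the seller price by 62.5: (111.5 − 0.025Q) − (9.75 + 10Q) = 62.5 → Q' = 3.9152.
ΔQ = 10.1496 − 3.9152 = 6.2344; the wedge equals the tax, 62.5.
The triangle = ½ × 6.2344 × 62.5 = 194.83.

194.83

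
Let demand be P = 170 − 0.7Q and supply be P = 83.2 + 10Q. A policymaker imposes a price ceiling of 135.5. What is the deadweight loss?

44.44

Competitive equilibrium: 170 − 0.7Q = 83.2 + 10Q → Q* = 8.1121, P* = 164.3215.
At the ceiling P = 135.5, quantity supplied = (135.5 − 83.2)/10 = 5.23.
Willingness to pay at Q' = 5.23: 170 − 0.7·5.23 = 166.339.
ΔQ = 8.1121 − 5.23 = 2.8821; wedge = 166.339 − 135.5 = 30.839.
DWL = ½ × 2.8821 × 30.839 = 44.44.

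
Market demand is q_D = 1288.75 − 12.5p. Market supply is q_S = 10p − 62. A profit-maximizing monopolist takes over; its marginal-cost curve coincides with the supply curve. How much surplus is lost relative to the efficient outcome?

In inverse form: demand p = 103.1 − 0.08q, supply p = 6.2 + 0.1q.
Competitive equilibrium: 103.1 − 0.08q = 6.2 + 0.1q → q* = 538.3333, p* = 60.0333.
Marginal revenue: MR = 103.1 − 0.16q. Set MR = MC: 103.1 − 0.16q = 6.2 + 0.1q → q_m = 372.6923.
Price p_m = 103.1 − 0.08·372.6923 = 73.2846; MC(q_m) = 6.2 + 0.1·372.6923 = 43.4692.
Competitive q* = 538.3333, so Δq = 165.641; wedge = 73.2846 − 43.4692 = 29.8154.
Deadweight loss = ½ × 165.641 × 29.8154 = 2469.33.

2469.33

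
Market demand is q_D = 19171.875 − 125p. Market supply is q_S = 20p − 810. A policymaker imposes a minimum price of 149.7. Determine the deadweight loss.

64101.97

In inverse form: demand p = 153.375 − 0.008q, supply p = 40.5 + 0.05q.
Competitive equilibrium: 153.375 − 0.008q = 40.5 + 0.05q → q* = 1946.12069, p* = 137.80603.
At the floor p = 149.7, quantity demanded = (153.375 − 149.7)/0.008 = 459.375.
Sellers' marginal cost at q' = 459.375: 40.5 + 0.05·459.375 = 63.46875.
Δq = 1946.12069 − 459.375 = 1486.74569; wedge = 149.7 − 63.46875 = 86.23125.
The triangle = ½ × 1486.74569 × 86.23125 = 64101.97.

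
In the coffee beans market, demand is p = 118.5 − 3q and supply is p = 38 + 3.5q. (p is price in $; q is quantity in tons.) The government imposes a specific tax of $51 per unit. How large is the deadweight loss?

$200.08

Competitive equilibrium: 118.5 − 3q = 38 + 3.5q → q* = 12.3846, p* = 81.3462.
With the tax, the buyer price exceeds the seller price by 51: (118.5 − 3q) − (38 + 3.5q) = 51 → q' = 4.5385.
Δq = 12.3846 − 4.5385 = 7.8461; the wedge equals the tax, 51.
DWL = ½ × 7.8461 × 51 = $200.08.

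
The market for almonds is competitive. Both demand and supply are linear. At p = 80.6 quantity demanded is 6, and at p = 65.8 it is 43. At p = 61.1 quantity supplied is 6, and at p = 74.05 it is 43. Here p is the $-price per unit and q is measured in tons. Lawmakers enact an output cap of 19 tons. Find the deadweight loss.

$63.375

Demand slope = (65.8 − 80.6)/(43 − 6) = −0.4, so p = 83 − 0.4q.
Supply slope = (74.05 − 61.1)/(43 − 6) = 0.35, so p = 59 + 0.35q.
Competitive equilibrium: 83 − 0.4q = 59 + 0.35q → q* = 32, p* = 70.2.
At q = 19: demand price = 83 − 0.4·19 = 75.4; supply price = 59 + 0.35·19 = 65.65.
Δq = 32 − 19 = 13; wedge = 75.4 − 65.65 = 9.75.
The triangle = ½ × 13 × 9.75 = $63.375.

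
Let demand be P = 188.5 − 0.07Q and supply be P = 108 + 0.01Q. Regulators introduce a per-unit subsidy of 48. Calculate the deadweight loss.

Competitive equilibrium: 188.5 − 0.07Q = 108 + 0.01Q → Q* = 1006.25, P* = 118.0625.
The subsidy lowers effective supply by 48: P = 60 + 0.01Q.
New quantity: 188.5 − 0.07Q = 60 + 0.01Q → Q' = 1606.25.
Overproduction ΔQ = 1606.25 − 1006.25 = 600; wedge = subsidy = 48.
Deadweight loss = ½ × 600 × 48 = 14400.

14400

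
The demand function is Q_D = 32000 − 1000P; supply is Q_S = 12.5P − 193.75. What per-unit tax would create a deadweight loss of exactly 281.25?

In inverse form: demand P = 32 − 0.001Q, supply P = 15.5 + 0.08Q.
Competitive equilibrium: 32 − 0.001Q = 15.5 + 0.08Q → Q* = 203.7037, P* = 31.7963.
A tax t gives ΔQ = t/0.081 and wedge t, so DWL = t²/0.162.
t²/0.162 = 281.25 → t² = 45.5625 → t = 6.75.

6.75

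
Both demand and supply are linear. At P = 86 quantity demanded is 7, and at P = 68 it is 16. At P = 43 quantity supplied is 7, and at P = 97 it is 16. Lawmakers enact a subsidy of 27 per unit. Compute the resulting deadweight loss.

Demand slope = (68 − 86)/(16 − 7) = −2, so P = 100 − 2Q.
Supply slope = (97 − 43)/(16 − 7) = 6, so P = 1 + 6Q.
Competitive equilibrium: 100 − 2Q = 1 + 6Q → Q* = 12.375, P* = 75.25.
The subsidy lowers effective supply by 27: P = 6Q − 26.
New quantity: 100 − 2Q = 6Q − 26 → Q' = 15.75.
Overproduction ΔQ = 15.75 − 12.375 = 3.375; wedge = subsidy = 27.
Welfare loss = ½ × 3.375 × 27 = 45.56.

45.56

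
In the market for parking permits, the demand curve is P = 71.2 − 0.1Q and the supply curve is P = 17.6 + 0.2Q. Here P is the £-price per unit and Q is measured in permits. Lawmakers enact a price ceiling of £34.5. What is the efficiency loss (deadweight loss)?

Competitive equilibrium: 71.2 − 0.1Q = 17.6 + 0.2Q → Q* = 178.6667, P* = 53.3333.
At the ceiling P = 34.5, quantity supplied = (34.5 − 17.6)/0.2 = 84.5.
Willingness to pay at Q' = 84.5: 71.2 − 0.1·84.5 = 62.75.
ΔQ = 178.6667 − 84.5 = 94.1667; wedge = 62.75 − 34.5 = 28.25.
Welfare loss = ½ × 94.1667 × 28.25 = £1330.10.

£1330.10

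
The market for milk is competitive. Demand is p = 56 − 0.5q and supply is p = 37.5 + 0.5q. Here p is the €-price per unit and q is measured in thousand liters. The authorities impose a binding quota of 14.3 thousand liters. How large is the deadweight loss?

Competitive equilibrium: 56 − 0.5q = 37.5 + 0.5q → q* = 18.5, p* = 46.75.
At q = 14.3: demand price = 56 − 0.5·14.3 = 48.85; supply price = 37.5 + 0.5·14.3 = 44.65.
Δq = 18.5 − 14.3 = 4.2; wedge = 48.85 − 44.65 = 4.2.
Welfare loss = ½ × 4.2 × 4.2 = €8.82 thousand.

€8.82 thousand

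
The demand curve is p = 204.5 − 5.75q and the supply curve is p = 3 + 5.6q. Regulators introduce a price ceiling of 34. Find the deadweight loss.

Competitive equilibrium: 204.5 − 5.75q = 3 + 5.6q → q* = 17.7533, p* = 102.4185.
At the ceiling p = 34, quantity supplied = (34 − 3)/5.6 = 5.53571.
Willingness to pay at q' = 5.53571: 204.5 − 5.75·5.53571 = 172.66967.
Δq = 17.7533 − 5.53571 = 12.21759; wedge = 172.66967 − 34 = 138.66967.
Welfare loss = ½ × 12.21759 × 138.66967 = 847.10.

847.10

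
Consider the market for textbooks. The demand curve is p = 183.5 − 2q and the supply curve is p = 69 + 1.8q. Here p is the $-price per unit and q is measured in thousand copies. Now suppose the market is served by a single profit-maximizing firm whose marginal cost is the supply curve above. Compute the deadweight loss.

$205.12 thousand

Competitive equilibrium: 183.5 − 2q = 69 + 1.8q → q* = 30.1316, p* = 123.2368.
Marginal revenue: MR = 183.5 − 4q. Set MR = MC: 183.5 − 4q = 69 + 1.8q → q_m = 19.7414.
Price p_m = 183.5 − 2·19.7414 = 144.0172; MC(q_m) = 69 + 1.8·19.7414 = 104.5345.
Competitive q* = 30.1316, so Δq = 10.3902; wedge = 144.0172 − 104.5345 = 39.4827.
The triangle = ½ × 10.3902 × 39.4827 = $205.12 thousand.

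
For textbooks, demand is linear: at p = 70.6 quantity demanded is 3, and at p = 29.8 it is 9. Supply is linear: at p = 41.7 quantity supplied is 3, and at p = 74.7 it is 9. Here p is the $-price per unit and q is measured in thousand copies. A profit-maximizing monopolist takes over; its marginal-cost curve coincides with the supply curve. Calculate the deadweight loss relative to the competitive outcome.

$22.31 thousand

Demand slope = (29.8 − 70.6)/(9 − 3) = −6.8, so p = 91 − 6.8q.
Supply slope = (74.7 − 41.7)/(9 − 3) = 5.5, so p = 25.2 + 5.5q.
Competitive equilibrium: 91 − 6.8q = 25.2 + 5.5q → q* = 5.3496, p* = 54.6228.
Marginal revenue: MR = 91 − 13.6q. Set MR = MC: 91 − 13.6q = 25.2 + 5.5q → q_m = 3.445.
Price p_m = 91 − 6.8·3.445 = 67.574; MC(q_m) = 25.2 + 5.5·3.445 = 44.1475.
Competitive q* = 5.3496, so Δq = 1.9046; wedge = 67.574 − 44.1475 = 23.4265.
Welfare loss = ½ × 1.9046 × 23.4265 = $22.31 thousand.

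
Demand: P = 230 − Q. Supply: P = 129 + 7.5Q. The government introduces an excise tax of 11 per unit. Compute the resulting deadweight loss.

Competitive equilibrium: 230 − Q = 129 + 7.5Q → Q* = 11.8824, P* = 218.1176.
With the tax, the buyer price exceeds the seller price by 11: (230 − Q) − (129 + 7.5Q) = 11 → Q' = 10.5882.
ΔQ = 11.8824 − 10.5882 = 1.2942; the wedge equals the tax, 11.
DWL = ½ × 1.2942 × 11 = 7.12.

7.12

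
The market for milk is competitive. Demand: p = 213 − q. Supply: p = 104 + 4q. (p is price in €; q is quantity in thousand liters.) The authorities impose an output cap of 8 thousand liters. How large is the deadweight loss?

Competitive equilibrium: 213 − q = 104 + 4q → q* = 21.8, p* = 191.2.
At q = 8: demand price = 213 − 1·8 = 205; supply price = 104 + 4·8 = 136.
Δq = 21.8 − 8 = 13.8; wedge = 205 − 136 = 69.
The triangle = ½ × 13.8 × 69 = €476.10 thousand.

€476.10 thousand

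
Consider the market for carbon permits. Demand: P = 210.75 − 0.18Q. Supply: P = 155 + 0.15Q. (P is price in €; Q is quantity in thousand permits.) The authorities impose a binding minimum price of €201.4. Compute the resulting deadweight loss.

Competitive equilibrium: 210.75 − 0.18Q = 155 + 0.15Q → Q* = 168.9394, P* = 180.3409.
At the floor P = 201.4, quantity demanded = (210.75 − 201.4)/0.18 = 51.9444.
Sellers' marginal cost at Q' = 51.9444: 155 + 0.15·51.9444 = 162.7917.
ΔQ = 168.9394 − 51.9444 = 116.995; wedge = 201.4 − 162.7917 = 38.6083.
DWL = ½ × 116.995 × 38.6083 = €2258.49 thousand.

€2258.49 thousand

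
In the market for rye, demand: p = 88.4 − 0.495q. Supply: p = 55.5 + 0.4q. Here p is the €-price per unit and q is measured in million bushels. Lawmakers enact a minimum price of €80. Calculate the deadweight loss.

Competitive equilibrium: 88.4 − 0.495q = 55.5 + 0.4q → q* = 36.7598, p* = 70.2039.
At the floor p = 80, quantity demanded = (88.4 − 80)/0.495 = 16.9697.
Sellers' marginal cost at q' = 16.9697: 55.5 + 0.4·16.9697 = 62.2879.
Δq = 36.7598 − 16.9697 = 19.7901; wedge = 80 − 62.2879 = 17.7121.
The triangle = ½ × 19.7901 × 17.7121 = €175.26 million.

€175.26 million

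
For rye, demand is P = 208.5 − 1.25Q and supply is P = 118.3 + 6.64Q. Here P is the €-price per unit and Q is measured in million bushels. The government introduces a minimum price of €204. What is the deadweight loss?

€242 million

Competitive equilibrium: 208.5 − 1.25Q = 118.3 + 6.64Q → Q* = 11.4322, P* = 194.2098.
At the floor P = 204, quantity demanded = (208.5 − 204)/1.25 = 3.6.
Sellers' marginal cost at Q' = 3.6: 118.3 + 6.64·3.6 = 142.204.
ΔQ = 11.4322 − 3.6 = 7.8322; wedge = 204 − 142.204 = 61.796.
Welfare loss = ½ × 7.8322 × 61.796 = €242 million.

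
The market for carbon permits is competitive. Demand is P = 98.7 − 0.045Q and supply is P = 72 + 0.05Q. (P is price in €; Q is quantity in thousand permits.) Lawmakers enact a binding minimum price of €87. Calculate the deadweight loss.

Competitive equilibrium: 98.7 − 0.045Q = 72 + 0.05Q → Q* = 281.0526, P* = 86.0526.
At the floor P = 87, quantity demanded = (98.7 − 87)/0.045 = 260.
Sellers' marginal cost at Q' = 260: 72 + 0.05·260 = 85.
ΔQ = 281.0526 − 260 = 21.0526; wedge = 87 − 85 = 2.
The triangle = ½ × 21.0526 × 2 = €21.05 thousand.

€21.05 thousand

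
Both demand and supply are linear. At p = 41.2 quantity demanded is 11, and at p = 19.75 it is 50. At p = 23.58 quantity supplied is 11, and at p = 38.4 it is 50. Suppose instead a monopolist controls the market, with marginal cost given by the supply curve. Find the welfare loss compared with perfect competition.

Demand slope = (19.75 − 41.2)/(50 − 11) = −0.55, so p = 47.25 − 0.55q.
Supply slope = (38.4 − 23.58)/(50 − 11) = 0.38, so p = 19.4 + 0.38q.
Competitive equilibrium: 47.25 − 0.55q = 19.4 + 0.38q → q* = 29.9462, p* = 30.7796.
Marginal revenue: MR = 47.25 − 1.1q. Set MR = MC: 47.25 − 1.1q = 19.4 + 0.38q → q_m = 18.8176.
Price p_m = 47.25 − 0.55·18.8176 = 36.9003; MC(q_m) = 19.4 + 0.38·18.8176 = 26.5507.
Competitive q* = 29.9462, so Δq = 11.1286; wedge = 36.9003 − 26.5507 = 10.3496.
Deadweight loss = ½ × 11.1286 × 10.3496 = 57.59.

57.59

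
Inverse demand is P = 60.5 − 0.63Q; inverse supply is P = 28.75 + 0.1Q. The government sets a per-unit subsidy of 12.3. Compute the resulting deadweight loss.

Competitive equilibrium: 60.5 − 0.63Q = 28.75 + 0.1Q → Q* = 43.4932, P* = 33.0993.
The subsidy lowers effective supply by 12.3: P = 16.45 + 0.1Q.
New quantity: 60.5 − 0.63Q = 16.45 + 0.1Q → Q' = 60.3425.
Overproduction ΔQ = 60.3425 − 43.4932 = 16.8493; wedge = subsidy = 12.3.
DWL = ½ × 16.8493 × 12.3 = 103.62.

103.62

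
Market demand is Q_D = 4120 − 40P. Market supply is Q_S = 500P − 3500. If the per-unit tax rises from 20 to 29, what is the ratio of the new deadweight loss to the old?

In inverse form: demand P = 103 − 0.025Q, supply P = 7 + 0.002Q.
Competitive equilibrium: 103 − 0.025Q = 7 + 0.002Q → Q* = 3555.5556, P* = 14.1111.
For a per-unit tax t: ΔQ = t/0.027, so DWL = ½·t·(t/0.027) = t²/0.054.
At t = 20: DWL = 7407.407. At t = 29: DWL = 15574.074.
Ratio = (29/20)² = 2.1025.

2.1025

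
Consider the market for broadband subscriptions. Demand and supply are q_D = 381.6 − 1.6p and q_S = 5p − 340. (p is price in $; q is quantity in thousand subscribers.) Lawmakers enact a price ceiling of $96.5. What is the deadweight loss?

In inverse form: demand p = 238.5 − 0.625q, supply p = 68 + 0.2q.
Competitive equilibrium: 238.5 − 0.625q = 68 + 0.2q → q* = 206.6667, p* = 109.3333.
At the ceiling p = 96.5, quantity supplied = (96.5 − 68)/0.2 = 142.5.
Willingness to pay at q' = 142.5: 238.5 − 0.625·142.5 = 149.4375.
Δq = 206.6667 − 142.5 = 64.1667; wedge = 149.4375 − 96.5 = 52.9375.
DWL = ½ × 64.1667 × 52.9375 = $1698.41 thousand.

$1698.41 thousand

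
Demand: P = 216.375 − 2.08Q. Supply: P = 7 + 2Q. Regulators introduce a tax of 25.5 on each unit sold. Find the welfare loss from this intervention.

Competitive equilibrium: 216.375 − 2.08Q = 7 + 2Q → Q* = 51.3174, P* = 109.6348.
With the tax, the buyer price exceeds the seller price by 25.5: (216.375 − 2.08Q) − (7 + 2Q) = 25.5 → Q' = 45.0674.
ΔQ = 51.3174 − 45.0674 = 6.25; the wedge equals the tax, 25.5.
Deadweight loss = ½ × 6.25 × 25.5 = 79.69.

79.69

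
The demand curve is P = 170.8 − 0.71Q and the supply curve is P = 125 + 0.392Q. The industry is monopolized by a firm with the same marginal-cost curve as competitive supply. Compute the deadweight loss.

146.12

Competitive equilibrium: 170.8 − 0.71Q = 125 + 0.392Q → Q* = 41.5608, P* = 141.2918.
Marginal revenue: MR = 170.8 − 1.42Q. Set MR = MC: 170.8 − 1.42Q = 125 + 0.392Q → Q_m = 25.2759.
Price P_m = 170.8 − 0.71·25.2759 = 152.8541; MC(Q_m) = 125 + 0.392·25.2759 = 134.9082.
Competitive Q* = 41.5608, so ΔQ = 16.2849; wedge = 152.8541 − 134.9082 = 17.9459.
Deadweight loss = ½ × 16.2849 × 17.9459 = 146.12.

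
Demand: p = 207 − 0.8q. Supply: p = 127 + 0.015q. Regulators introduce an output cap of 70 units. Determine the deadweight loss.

323.13

Competitive equilibrium: 207 − 0.8q = 127 + 0.015q → q* = 98.1595, p* = 128.4724.
At q = 70: demand price = 207 − 0.8·70 = 151; supply price = 127 + 0.015·70 = 128.05.
Δq = 98.1595 − 70 = 28.1595; wedge = 151 − 128.05 = 22.95.
DWL = ½ × 28.1595 × 22.95 = 323.13.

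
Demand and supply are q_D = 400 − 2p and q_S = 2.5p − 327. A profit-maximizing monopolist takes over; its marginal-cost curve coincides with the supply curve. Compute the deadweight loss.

339.33

In inverse form: demand p = 200 − 0.5q, supply p = 130.8 + 0.4q.
Competitive equilibrium: 200 − 0.5q = 130.8 + 0.4q → q* = 76.8889, p* = 161.5556.
Marginal revenue: MR = 200 − q. Set MR = MC: 200 − q = 130.8 + 0.4q → q_m = 49.4286.
Price p_m = 200 − 0.5·49.4286 = 175.2857; MC(q_m) = 130.8 + 0.4·49.4286 = 150.5714.
Competitive q* = 76.8889, so Δq = 27.4603; wedge = 175.2857 − 150.5714 = 24.7143.
Welfare loss = ½ × 27.4603 × 24.7143 = 339.33.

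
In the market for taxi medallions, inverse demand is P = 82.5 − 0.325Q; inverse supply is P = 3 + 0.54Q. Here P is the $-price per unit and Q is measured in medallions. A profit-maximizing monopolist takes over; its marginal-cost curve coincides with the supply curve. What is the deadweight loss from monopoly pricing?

$272.50

Competitive equilibrium: 82.5 − 0.325Q = 3 + 0.54Q → Q* = 91.9075, P* = 52.6301.
Marginal revenue: MR = 82.5 − 0.65Q. Set MR = MC: 82.5 − 0.65Q = 3 + 0.54Q → Q_m = 66.8067.
Price P_m = 82.5 − 0.325·66.8067 = 60.7878; MC(Q_m) = 3 + 0.54·66.8067 = 39.0756.
Competitive Q* = 91.9075, so ΔQ = 25.1008; wedge = 60.7878 − 39.0756 = 21.7122.
Deadweight loss = ½ × 25.1008 × 21.7122 = $272.50.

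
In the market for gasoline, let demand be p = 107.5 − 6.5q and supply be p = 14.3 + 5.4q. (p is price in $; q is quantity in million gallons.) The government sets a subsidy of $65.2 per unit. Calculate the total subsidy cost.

Competitive equilibrium: 107.5 − 6.5q = 14.3 + 5.4q → q* = 7.8319, p* = 56.5924.
The subsidy lowers effective supply by 65.2: p = 5.4q − 50.9.
New quantity: 107.5 − 6.5q = 5.4q − 50.9 → q' = 13.3109.
Total subsidy cost = 65.2 × 13.3109 = $867.87 million.

$867.87 million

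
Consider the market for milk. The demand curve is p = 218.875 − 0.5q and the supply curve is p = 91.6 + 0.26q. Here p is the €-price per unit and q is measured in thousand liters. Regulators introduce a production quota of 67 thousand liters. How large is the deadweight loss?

€3835.58 thousand

Competitive equilibrium: 218.875 − 0.5q = 91.6 + 0.26q → q* = 167.4671, p* = 135.1414.
At q = 67: demand price = 218.875 − 0.5·67 = 185.375; supply price = 91.6 + 0.26·67 = 109.02.
Δq = 167.4671 − 67 = 100.4671; wedge = 185.375 − 109.02 = 76.355.
Deadweight loss = ½ × 100.4671 × 76.355 = €3835.58 thousand.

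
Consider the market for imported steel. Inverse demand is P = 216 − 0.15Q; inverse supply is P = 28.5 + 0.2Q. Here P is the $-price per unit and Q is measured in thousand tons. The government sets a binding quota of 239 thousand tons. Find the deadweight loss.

$15406.89 thousand

Competitive equilibrium: 216 − 0.15Q = 28.5 + 0.2Q → Q* = 535.7143, P* = 135.6429.
At Q = 239: demand price = 216 − 0.15·239 = 180.15; supply price = 28.5 + 0.2·239 = 76.3.
ΔQ = 535.7143 − 239 = 296.7143; wedge = 180.15 − 76.3 = 103.85.
DWL = ½ × 296.7143 × 103.85 = $15406.89 thousand.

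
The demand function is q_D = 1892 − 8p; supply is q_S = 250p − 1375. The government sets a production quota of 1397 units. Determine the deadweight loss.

In inverse form: demand p = 236.5 − 0.125q, supply p = 5.5 + 0.004q.
Competitive equilibrium: 236.5 − 0.125q = 5.5 + 0.004q → q* = 1790.6977, p* = 12.6628.
At q = 1397: demand price = 236.5 − 0.125·1397 = 61.875; supply price = 5.5 + 0.004·1397 = 11.088.
Δq = 1790.6977 − 1397 = 393.6977; wedge = 61.875 − 11.088 = 50.787.
Deadweight loss = ½ × 393.6977 × 50.787 = 9997.36.

9997.36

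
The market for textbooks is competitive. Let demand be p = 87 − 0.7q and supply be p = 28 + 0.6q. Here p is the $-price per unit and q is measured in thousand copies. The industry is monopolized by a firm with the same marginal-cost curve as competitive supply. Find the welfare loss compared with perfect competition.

Competitive equilibrium: 87 − 0.7q = 28 + 0.6q → q* = 45.3846, p* = 55.2308.
Marginal revenue: MR = 87 − 1.4q. Set MR = MC: 87 − 1.4q = 28 + 0.6q → q_m = 29.5.
Price p_m = 87 − 0.7·29.5 = 66.35; MC(q_m) = 28 + 0.6·29.5 = 45.7.
Competitive q* = 45.3846, so Δq = 15.8846; wedge = 66.35 − 45.7 = 20.65.
Welfare loss = ½ × 15.8846 × 20.65 = $164.01 thousand.

$164.01 thousand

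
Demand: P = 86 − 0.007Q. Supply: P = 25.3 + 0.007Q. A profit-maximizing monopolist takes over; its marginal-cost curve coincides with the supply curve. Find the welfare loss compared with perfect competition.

14620.99

Competitive equilibrium: 86 − 0.007Q = 25.3 + 0.007Q → Q* = 4335.714286, P* = 55.65.
Marginal revenue: MR = 86 − 0.014Q. Set MR = MC: 86 − 0.014Q = 25.3 + 0.007Q → Q_m = 2890.47619.
Price P_m = 86 − 0.007·2890.47619 = 65.766667; MC(Q_m) = 25.3 + 0.007·2890.47619 = 45.533333.
Competitive Q* = 4335.714286, so ΔQ = 1445.238096; wedge = 65.766667 − 45.533333 = 20.233334.
The triangle = ½ × 1445.238096 × 20.233334 = 14620.99.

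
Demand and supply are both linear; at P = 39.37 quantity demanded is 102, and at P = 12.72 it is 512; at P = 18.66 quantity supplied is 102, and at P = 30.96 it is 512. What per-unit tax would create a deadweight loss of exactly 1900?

Demand slope = (12.72 − 39.37)/(512 − 102) = −0.065, so P = 46 − 0.065Q.
Supply slope = (30.96 − 18.66)/(512 − 102) = 0.03, so P = 15.6 + 0.03Q.
Competitive equilibrium: 46 − 0.065Q = 15.6 + 0.03Q → Q* = 320, P* = 25.2.
A tax t gives ΔQ = t/0.095 and wedge t, so DWL = t²/0.19.
t²/0.19 = 1900 → t² = 361 → t = 19.

19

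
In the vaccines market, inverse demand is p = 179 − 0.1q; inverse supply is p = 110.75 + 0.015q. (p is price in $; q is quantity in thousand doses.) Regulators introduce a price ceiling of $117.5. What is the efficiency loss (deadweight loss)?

Competitive equilibrium: 179 − 0.1q = 110.75 + 0.015q → q* = 593.4783, p* = 119.6522.
At the ceiling p = 117.5, quantity supplied = (117.5 − 110.75)/0.015 = 450.
Willingness to pay at q' = 450: 179 − 0.1·450 = 134.
Δq = 593.4783 − 450 = 143.4783; wedge = 134 − 117.5 = 16.5.
Deadweight loss = ½ × 143.4783 × 16.5 = $1183.70 thousand.

$1183.70 thousand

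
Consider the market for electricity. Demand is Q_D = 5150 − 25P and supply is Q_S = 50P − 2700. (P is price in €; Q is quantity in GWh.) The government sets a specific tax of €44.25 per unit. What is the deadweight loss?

€16317.19

In inverse form: demand P = 206 − 0.04Q, supply P = 54 + 0.02Q.
Competitive equilibrium: 206 − 0.04Q = 54 + 0.02Q → Q* = 2533.3333, P* = 104.6667.
With the tax, the buyer price exceeds the seller price by 44.25: (206 − 0.04Q) − (54 + 0.02Q) = 44.25 → Q' = 1795.8333.
ΔQ = 2533.3333 − 1795.8333 = 737.5; the wedge equals the tax, 44.25.
Deadweight loss = ½ × 737.5 × 44.25 = €16317.19.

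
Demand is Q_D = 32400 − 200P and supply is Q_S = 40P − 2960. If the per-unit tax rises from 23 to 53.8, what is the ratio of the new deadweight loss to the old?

5.472

In inverse form: demand P = 162 − 0.005Q, supply P = 74 + 0.025Q.
Competitive equilibrium: 162 − 0.005Q = 74 + 0.025Q → Q* = 2933.3333, P* = 147.3333.
For a per-unit tax t: ΔQ = t/0.03, so DWL = ½·t·(t/0.03) = t²/0.06.
At t = 23: DWL = 8816.667. At t = 53.8: DWL = 48240.667.
Ratio = (53.8/23)² = 5.472.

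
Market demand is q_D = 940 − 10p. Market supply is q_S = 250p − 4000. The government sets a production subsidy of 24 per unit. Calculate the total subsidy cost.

23538.46

In inverse form: demand p = 94 − 0.1q, supply p = 16 + 0.004q.
Competitive equilibrium: 94 − 0.1q = 16 + 0.004q → q* = 750, p* = 19.
The subsidy lowers effective supply by 24: p = 0.004q − 8.
New quantity: 94 − 0.1q = 0.004q − 8 → q' = 980.7692.
Total subsidy cost = 24 × 980.7692 = 23538.46.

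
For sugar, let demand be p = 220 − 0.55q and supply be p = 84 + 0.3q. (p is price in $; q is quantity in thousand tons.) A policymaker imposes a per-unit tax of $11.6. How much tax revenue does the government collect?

$1697.69 thousand

Competitive equilibrium: 220 − 0.55q = 84 + 0.3q → q* = 160, p* = 132.
With the tax, the buyer price exceeds the seller price by 11.6: (220 − 0.55q) − (84 + 0.3q) = 11.6 → q' = 146.3529.
Tax revenue = 11.6 × 146.3529 = $1697.69 thousand.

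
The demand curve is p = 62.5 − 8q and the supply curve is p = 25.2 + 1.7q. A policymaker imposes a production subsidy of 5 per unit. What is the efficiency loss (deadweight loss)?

Competitive equilibrium: 62.5 − 8q = 25.2 + 1.7q → q* = 3.8454, p* = 31.7371.
The subsidy lowers effective supply by 5: p = 20.2 + 1.7q.
New quantity: 62.5 − 8q = 20.2 + 1.7q → q' = 4.3608.
Overproduction Δq = 4.3608 − 3.8454 = 0.5154; wedge = subsidy = 5.
The triangle = ½ × 0.5154 × 5 = 1.29.

1.29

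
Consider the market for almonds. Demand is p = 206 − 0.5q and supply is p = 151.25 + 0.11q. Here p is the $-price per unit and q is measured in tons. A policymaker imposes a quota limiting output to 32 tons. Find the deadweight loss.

$1017.34

Competitive equilibrium: 206 − 0.5q = 151.25 + 0.11q → q* = 89.7541, p* = 161.123.
At q = 32: demand price = 206 − 0.5·32 = 190; supply price = 151.25 + 0.11·32 = 154.77.
Δq = 89.7541 − 32 = 57.7541; wedge = 190 − 154.77 = 35.23.
DWL = ½ × 57.7541 × 35.23 = $1017.34.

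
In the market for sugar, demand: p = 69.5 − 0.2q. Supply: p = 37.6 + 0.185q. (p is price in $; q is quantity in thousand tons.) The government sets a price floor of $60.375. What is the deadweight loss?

Competitive equilibrium: 69.5 − 0.2q = 37.6 + 0.185q → q* = 82.8571, p* = 52.9286.
At the floor p = 60.375, quantity demanded = (69.5 − 60.375)/0.2 = 45.625.
Sellers' marginal cost at q' = 45.625: 37.6 + 0.185·45.625 = 46.0406.
Δq = 82.8571 − 45.625 = 37.2321; wedge = 60.375 − 46.0406 = 14.3344.
Welfare loss = ½ × 37.2321 × 14.3344 = $266.85 thousand.

$266.85 thousand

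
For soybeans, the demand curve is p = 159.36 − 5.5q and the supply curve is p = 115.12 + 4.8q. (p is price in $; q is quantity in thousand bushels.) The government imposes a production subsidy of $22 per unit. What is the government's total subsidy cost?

Competitive equilibrium: 159.36 − 5.5q = 115.12 + 4.8q → q* = 4.2951, p* = 135.7367.
The subsidy lowers effective supply by 22: p = 93.12 + 4.8q.
New quantity: 159.36 − 5.5q = 93.12 + 4.8q → q' = 6.4311.
Total subsidy cost = 22 × 6.4311 = $141.48 thousand.

$141.48 thousand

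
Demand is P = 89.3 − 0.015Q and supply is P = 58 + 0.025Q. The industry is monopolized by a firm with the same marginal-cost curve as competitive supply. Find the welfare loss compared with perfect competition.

Competitive equilibrium: 89.3 − 0.015Q = 58 + 0.025Q → Q* = 782.5, P* = 77.5625.
Marginal revenue: MR = 89.3 − 0.03Q. Set MR = MC: 89.3 − 0.03Q = 58 + 0.025Q → Q_m = 569.09091.
Price P_m = 89.3 − 0.015·569.09091 = 80.76364; MC(Q_m) = 58 + 0.025·569.09091 = 72.22727.
Competitive Q* = 782.5, so ΔQ = 213.40909; wedge = 80.76364 − 72.22727 = 8.53637.
DWL = ½ × 213.40909 × 8.53637 = 910.87.

910.87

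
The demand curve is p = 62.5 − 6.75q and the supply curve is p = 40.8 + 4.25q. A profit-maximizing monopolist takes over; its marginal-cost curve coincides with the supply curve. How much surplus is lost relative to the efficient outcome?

Competitive equilibrium: 62.5 − 6.75q = 40.8 + 4.25q → q* = 1.9727, p* = 49.1841.
Marginal revenue: MR = 62.5 − 13.5q. Set MR = MC: 62.5 − 13.5q = 40.8 + 4.25q → q_m = 1.2225.
Price p_m = 62.5 − 6.75·1.2225 = 54.2481; MC(q_m) = 40.8 + 4.25·1.2225 = 45.9956.
Competitive q* = 1.9727, so Δq = 0.7502; wedge = 54.2481 − 45.9956 = 8.2525.
Deadweight loss = ½ × 0.7502 × 8.2525 = 3.10.

3.10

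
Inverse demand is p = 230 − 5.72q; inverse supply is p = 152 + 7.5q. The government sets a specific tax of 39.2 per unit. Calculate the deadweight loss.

Competitive equilibrium: 230 − 5.72q = 152 + 7.5q → q* = 5.9002, p* = 196.2511.
With the tax, the buyer price exceeds the seller price by 39.2: (230 − 5.72q) − (152 + 7.5q) = 39.2 → q' = 2.9349.
Δq = 5.9002 − 2.9349 = 2.9653; the wedge equals the tax, 39.2.
Welfare loss = ½ × 2.9653 × 39.2 = 58.12.

58.12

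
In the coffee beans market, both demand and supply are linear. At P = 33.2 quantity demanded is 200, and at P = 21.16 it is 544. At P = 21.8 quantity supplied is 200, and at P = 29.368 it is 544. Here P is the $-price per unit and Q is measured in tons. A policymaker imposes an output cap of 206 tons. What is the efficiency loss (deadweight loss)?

Demand slope = (21.16 − 33.2)/(544 − 200) = −0.035, so P = 40.2 − 0.035Q.
Supply slope = (29.368 − 21.8)/(544 − 200) = 0.022, so P = 17.4 + 0.022Q.
Competitive equilibrium: 40.2 − 0.035Q = 17.4 + 0.022Q → Q* = 400, P* = 26.2.
At Q = 206: demand price = 40.2 − 0.035·206 = 32.99; supply price = 17.4 + 0.022·206 = 21.932.
ΔQ = 400 − 206 = 194; wedge = 32.99 − 21.932 = 11.058.
Deadweight loss = ½ × 194 × 11.058 = $1072.626.

$1072.626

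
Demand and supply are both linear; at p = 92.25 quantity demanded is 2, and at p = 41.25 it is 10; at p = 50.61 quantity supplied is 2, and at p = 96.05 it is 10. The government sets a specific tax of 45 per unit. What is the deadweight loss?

83.99

Demand slope = (41.25 − 92.25)/(10 − 2) = −6.375, so p = 105 − 6.375q.
Supply slope = (96.05 − 50.61)/(10 − 2) = 5.68, so p = 39.25 + 5.68q.
Competitive equilibrium: 105 − 6.375q = 39.25 + 5.68q → q* = 5.4542, p* = 70.2297.
With the tax, the buyer price exceeds the seller price by 45: (105 − 6.375q) − (39.25 + 5.68q) = 45 → q' = 1.7213.
Δq = 5.4542 − 1.7213 = 3.7329; the wedge equals the tax, 45.
Welfare loss = ½ × 3.7329 × 45 = 83.99.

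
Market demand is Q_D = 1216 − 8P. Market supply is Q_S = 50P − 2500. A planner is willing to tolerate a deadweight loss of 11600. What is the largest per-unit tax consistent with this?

58

In inverse form: demand P = 152 − 0.125Q, supply P = 50 + 0.02Q.
Competitive equilibrium: 152 − 0.125Q = 50 + 0.02Q → Q* = 703.4483, P* = 64.069.
A tax t gives ΔQ = t/0.145 and wedge t, so DWL = t²/0.29.
t²/0.29 = 11600 → t² = 3364 → t = 58.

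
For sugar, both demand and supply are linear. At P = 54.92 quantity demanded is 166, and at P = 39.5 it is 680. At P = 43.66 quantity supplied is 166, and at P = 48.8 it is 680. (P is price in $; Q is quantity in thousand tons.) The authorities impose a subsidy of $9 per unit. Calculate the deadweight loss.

Demand slope = (39.5 − 54.92)/(680 − 166) = −0.03, so P = 59.9 − 0.03Q.
Supply slope = (48.8 − 43.66)/(680 − 166) = 0.01, so P = 42 + 0.01Q.
Competitive equilibrium: 59.9 − 0.03Q = 42 + 0.01Q → Q* = 447.5, P* = 46.475.
The subsidy lowers effective supply by 9: P = 33 + 0.01Q.
New quantity: 59.9 − 0.03Q = 33 + 0.01Q → Q' = 672.5.
Overproduction ΔQ = 672.5 − 447.5 = 225; wedge = subsidy = 9.
Deadweight loss = ½ × 225 × 9 = $1012.50 thousand.

$1012.50 thousand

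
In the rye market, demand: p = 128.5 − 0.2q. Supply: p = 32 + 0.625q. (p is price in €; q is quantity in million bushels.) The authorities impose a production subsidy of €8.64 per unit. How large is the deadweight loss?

Competitive equilibrium: 128.5 − 0.2q = 32 + 0.625q → q* = 116.9697, p* = 105.1061.
The subsidy lowers effective supply by 8.64: p = 23.36 + 0.625q.
New quantity: 128.5 − 0.2q = 23.36 + 0.625q → q' = 127.4424.
Overproduction Δq = 127.4424 − 116.9697 = 10.4727; wedge = subsidy = 8.64.
The triangle = ½ × 10.4727 × 8.64 = €45.24 million.

€45.24 million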